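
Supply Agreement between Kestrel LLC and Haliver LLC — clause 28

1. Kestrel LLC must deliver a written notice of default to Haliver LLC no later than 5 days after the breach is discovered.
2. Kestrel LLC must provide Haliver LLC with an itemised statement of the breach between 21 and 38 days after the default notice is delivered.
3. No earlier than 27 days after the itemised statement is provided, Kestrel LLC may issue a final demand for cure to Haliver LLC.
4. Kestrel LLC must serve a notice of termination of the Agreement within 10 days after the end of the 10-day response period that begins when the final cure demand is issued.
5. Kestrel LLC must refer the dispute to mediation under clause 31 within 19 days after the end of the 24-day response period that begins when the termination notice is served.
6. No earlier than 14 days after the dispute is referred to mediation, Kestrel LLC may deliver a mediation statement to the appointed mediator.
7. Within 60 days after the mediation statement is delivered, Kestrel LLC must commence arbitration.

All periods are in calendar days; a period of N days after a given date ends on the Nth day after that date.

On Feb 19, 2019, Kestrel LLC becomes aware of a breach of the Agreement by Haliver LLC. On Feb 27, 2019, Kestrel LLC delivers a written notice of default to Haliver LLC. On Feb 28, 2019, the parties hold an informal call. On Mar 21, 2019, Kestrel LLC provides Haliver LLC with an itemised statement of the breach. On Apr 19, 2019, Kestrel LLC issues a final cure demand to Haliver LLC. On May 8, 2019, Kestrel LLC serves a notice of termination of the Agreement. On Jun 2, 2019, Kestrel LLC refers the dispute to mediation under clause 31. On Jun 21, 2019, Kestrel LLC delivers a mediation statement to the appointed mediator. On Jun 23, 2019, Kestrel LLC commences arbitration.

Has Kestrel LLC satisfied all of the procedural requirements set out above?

Step 1 — counting 5 days from Feb 19, 2019 (when the breach is discovered) gives a deadline of Feb 24, 2019; done Feb 27, 2019 — 3 days late.

No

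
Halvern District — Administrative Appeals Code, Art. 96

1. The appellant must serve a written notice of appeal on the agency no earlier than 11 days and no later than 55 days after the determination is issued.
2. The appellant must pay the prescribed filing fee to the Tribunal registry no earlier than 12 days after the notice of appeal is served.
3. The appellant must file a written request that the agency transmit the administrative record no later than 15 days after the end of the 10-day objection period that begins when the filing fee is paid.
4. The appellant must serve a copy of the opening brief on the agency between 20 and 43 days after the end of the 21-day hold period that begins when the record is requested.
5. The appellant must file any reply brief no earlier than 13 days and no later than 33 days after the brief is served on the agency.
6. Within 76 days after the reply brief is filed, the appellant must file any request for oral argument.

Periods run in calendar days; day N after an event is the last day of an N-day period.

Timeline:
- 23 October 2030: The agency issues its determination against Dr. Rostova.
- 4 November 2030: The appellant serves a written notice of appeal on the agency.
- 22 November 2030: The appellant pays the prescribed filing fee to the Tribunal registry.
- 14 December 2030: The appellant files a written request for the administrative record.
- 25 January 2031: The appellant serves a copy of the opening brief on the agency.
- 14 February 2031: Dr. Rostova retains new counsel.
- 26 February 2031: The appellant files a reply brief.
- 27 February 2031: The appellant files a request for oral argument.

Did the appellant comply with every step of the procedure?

Yes

Step 1: the window is 11–55 days after 23 October 2030 (when the determination is issued), so 3 November 2030 through 17 December 2030; done 4 November 2030, which is between those dates.
Step 2: the earliest permitted date is 12 days after 4 November 2030 (when the notice of appeal is served), i.e. 16 November 2030; 22 November 2030 is on or after that date.
Step 3: 15 days after 2 December 2030 (end of the 10-day objection period, which began when the filing fee is paid on 22 November 2030) is 17 December 2030; completed 14 December 2030, before the deadline.
Step 4: the window is 20–43 days after 4 January 2031 (end of the 21-day hold period, which began when the record is requested on 14 December 2030), so 24 January 2031 through 16 February 2031; done 25 January 2031, which is between those dates.
Step 5: the window is 13–33 days after 25 January 2031 (when the brief is served on the agency), so 7 February 2031 through 27 February 2031; 26 February 2031 falls inside that range.
Step 6: 76 days after 26 February 2031 (when the reply brief is filed) is 13 May 2031; done 27 February 2031 — timely.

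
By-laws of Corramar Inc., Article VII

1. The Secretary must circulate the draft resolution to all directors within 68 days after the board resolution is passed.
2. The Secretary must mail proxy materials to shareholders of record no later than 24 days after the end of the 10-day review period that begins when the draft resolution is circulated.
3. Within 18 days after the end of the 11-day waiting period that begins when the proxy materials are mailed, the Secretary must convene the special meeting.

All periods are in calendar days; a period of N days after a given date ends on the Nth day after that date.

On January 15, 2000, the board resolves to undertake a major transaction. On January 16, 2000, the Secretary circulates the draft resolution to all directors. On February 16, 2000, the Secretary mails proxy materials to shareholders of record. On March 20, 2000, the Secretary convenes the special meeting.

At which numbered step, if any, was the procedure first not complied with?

Step 1 — counting 68 days from January 15, 2000 (when the board resolution is passed) gives a deadline of March 23, 2000; January 16, 2000 is within that limit.
Step 2 — counting 24 days from January 26, 2000 (end of the 10-day review period, which began when the draft resolution is circulated on January 16, 2000) gives a deadline of February 19, 2000; completed February 16, 2000, before the deadline.
Step 3 — counting 18 days from February 27, 2000 (end of the 11-day waiting period, which began when the proxy materials are mailed on February 16, 2000) gives a deadline of March 16, 2000; not done until March 20, 2000, 4 days after the deadline.
No need to go further; step 3 was not satisfied.

Step 3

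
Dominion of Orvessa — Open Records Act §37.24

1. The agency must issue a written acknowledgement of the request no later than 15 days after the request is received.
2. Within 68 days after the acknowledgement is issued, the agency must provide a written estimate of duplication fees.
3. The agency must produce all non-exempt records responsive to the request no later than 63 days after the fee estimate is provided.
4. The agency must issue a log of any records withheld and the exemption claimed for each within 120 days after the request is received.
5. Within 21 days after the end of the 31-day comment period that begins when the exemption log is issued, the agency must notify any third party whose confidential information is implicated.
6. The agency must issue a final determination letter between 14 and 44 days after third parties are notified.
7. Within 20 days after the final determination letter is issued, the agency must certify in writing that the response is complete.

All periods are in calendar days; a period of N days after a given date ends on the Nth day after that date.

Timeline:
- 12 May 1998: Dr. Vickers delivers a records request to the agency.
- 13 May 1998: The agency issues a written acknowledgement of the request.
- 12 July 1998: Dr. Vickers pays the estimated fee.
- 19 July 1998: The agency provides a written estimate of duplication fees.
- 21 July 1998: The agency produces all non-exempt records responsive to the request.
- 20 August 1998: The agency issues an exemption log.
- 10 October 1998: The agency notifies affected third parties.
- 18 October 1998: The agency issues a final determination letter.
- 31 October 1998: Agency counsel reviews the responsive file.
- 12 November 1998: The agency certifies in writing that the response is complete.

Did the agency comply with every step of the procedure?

(1) due by 12 May 1998 + 15 days = 27 May 1998; 13 May 1998 is within that limit.
(2) due by 13 May 1998 + 68 days = 20 July 1998; done 19 July 1998 — timely.
(3) due by 19 July 1998 + 63 days = 20 September 1998; completed 21 July 1998, before the deadline.
(4) due by 12 May 1998 + 120 days = 9 September 1998; completed 20 August 1998, before the deadline.
(5) due by 20 September 1998 + 21 days = 11 October 1998; 10 October 1998 is within that limit.
(6) the permitted window runs from 10 October 1998 + 14 = 24 October 1998 to 10 October 1998 + 44 = 23 November 1998; 18 October 1998 is 6 days too early.

No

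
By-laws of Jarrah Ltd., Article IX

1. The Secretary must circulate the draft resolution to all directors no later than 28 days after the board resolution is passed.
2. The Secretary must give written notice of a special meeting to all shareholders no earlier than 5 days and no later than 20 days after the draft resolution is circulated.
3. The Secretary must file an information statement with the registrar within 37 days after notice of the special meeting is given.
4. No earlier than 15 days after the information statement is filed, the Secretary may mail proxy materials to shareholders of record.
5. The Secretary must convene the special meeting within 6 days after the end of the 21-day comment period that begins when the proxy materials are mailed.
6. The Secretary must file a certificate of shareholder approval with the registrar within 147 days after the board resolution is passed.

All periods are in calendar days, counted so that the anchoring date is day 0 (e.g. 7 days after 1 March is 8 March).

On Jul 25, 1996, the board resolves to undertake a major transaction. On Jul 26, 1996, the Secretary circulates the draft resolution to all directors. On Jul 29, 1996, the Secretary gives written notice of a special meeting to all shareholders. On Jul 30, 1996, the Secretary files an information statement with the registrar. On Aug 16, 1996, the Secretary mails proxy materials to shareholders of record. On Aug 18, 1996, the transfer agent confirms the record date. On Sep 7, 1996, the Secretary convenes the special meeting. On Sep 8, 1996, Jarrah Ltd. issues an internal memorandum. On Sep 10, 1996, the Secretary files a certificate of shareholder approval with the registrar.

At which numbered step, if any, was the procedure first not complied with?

Step 2

Step 1 — counting 28 days from Jul 25, 1996 (when the board resolution is passed) gives a deadline of Aug 22, 1996; Jul 26, 1996 is within that limit.
Step 2 — 5 and 20 days from Jul 26, 1996 (when the draft resolution is circulated) are Jul 31, 1996 and Aug 15, 1996 respectively; done Jul 29, 1996 — 2 days before the window opened.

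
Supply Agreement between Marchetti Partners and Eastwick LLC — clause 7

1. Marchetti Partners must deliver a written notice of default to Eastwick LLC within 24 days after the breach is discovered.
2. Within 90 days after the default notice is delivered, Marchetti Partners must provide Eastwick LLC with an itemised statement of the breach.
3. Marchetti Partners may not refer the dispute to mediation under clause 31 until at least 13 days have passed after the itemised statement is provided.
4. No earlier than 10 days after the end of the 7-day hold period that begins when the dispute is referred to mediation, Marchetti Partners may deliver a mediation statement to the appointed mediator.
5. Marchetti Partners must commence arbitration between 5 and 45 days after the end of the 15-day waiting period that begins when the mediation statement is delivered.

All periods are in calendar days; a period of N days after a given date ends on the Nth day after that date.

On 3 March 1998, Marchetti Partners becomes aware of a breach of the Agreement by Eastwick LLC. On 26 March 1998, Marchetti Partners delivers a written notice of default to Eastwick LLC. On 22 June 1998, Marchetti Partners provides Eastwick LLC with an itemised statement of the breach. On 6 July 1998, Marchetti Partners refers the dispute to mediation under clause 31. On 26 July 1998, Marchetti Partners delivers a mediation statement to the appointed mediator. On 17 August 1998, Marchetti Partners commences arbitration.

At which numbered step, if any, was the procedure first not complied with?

Step 1 — counting 24 days from 3 March 1998 (when the breach is discovered) gives a deadline of 27 March 1998; 26 March 1998 is within that limit.
Step 2 — counting 90 days from 26 March 1998 (when the default notice is delivered) gives a deadline of 24 June 1998; done 22 June 1998 — timely.
Step 3 — must wait 13 days from 22 June 1998 (when the itemised statement is provided), so not before 5 July 1998; done 6 July 1998 — permitted.
Step 4 — must wait 10 days from 13 July 1998 (end of the 7-day hold period, which began when the dispute is referred to mediation on 6 July 1998), so not before 23 July 1998; done 26 July 1998 — permitted.
Step 5 — 5 and 45 days from 10 August 1998 (end of the 15-day waiting period, which began when the mediation statement is delivered on 26 July 1998) are 15 August 1998 and 24 September 1998 respectively; done 17 August 1998, which is between those dates.

None — every step was satisfied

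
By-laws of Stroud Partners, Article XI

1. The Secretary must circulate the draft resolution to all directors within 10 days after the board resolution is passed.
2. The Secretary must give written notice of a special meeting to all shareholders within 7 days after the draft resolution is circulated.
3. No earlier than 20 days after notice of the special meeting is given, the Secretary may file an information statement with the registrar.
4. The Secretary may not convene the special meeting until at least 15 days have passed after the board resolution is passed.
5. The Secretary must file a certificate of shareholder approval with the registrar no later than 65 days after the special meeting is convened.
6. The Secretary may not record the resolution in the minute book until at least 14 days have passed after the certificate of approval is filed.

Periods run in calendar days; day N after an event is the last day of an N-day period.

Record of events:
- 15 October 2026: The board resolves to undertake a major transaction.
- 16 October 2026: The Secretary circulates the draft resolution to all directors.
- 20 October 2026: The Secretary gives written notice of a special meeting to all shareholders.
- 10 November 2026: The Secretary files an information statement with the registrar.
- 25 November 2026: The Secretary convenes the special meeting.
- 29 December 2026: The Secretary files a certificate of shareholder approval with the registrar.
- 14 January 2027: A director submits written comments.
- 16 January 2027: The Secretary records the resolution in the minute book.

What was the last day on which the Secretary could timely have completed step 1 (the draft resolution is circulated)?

Step 1 runs from 15 October 2026, when the board resolution is passed. 10 days after 15 October 2026 is 25 October 2026.

25 October 2026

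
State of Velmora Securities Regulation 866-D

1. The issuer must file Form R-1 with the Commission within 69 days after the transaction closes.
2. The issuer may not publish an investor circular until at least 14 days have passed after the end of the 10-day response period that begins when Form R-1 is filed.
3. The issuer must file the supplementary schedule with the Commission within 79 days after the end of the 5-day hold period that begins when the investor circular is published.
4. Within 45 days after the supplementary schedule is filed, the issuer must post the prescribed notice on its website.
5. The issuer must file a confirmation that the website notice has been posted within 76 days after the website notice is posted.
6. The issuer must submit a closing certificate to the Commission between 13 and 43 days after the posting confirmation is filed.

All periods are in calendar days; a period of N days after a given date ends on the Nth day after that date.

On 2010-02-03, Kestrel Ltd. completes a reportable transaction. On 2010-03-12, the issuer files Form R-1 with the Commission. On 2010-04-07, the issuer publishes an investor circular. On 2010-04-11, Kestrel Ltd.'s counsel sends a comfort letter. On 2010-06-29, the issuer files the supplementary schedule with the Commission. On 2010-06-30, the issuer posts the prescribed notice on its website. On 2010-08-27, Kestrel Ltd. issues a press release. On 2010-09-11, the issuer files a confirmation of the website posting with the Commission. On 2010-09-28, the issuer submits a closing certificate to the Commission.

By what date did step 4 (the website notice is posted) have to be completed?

Step 4 runs from 2010-06-29, when the supplementary schedule is filed. 45 days after 2010-06-29 is 2010-08-13.

2010-08-13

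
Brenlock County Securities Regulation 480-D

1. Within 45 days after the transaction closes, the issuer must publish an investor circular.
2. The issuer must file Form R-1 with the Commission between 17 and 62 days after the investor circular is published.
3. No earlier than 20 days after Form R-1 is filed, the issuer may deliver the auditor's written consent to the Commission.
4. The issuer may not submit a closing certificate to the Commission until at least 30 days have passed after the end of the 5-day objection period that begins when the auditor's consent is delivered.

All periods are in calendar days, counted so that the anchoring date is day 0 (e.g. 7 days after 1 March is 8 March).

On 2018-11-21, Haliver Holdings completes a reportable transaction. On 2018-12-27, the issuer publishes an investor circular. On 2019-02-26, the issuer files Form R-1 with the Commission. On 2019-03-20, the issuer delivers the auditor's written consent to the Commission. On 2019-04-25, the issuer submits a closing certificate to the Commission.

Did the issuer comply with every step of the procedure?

Step 1 — counting 45 days from 2018-11-21 (when the transaction closes) gives a deadline of 2019-01-05; completed 2018-12-27, before the deadline.
Step 2 — 17 and 62 days from 2018-12-27 (when the investor circular is published) are 2019-01-13 and 2019-02-27 respectively; 2019-02-26 falls inside that range.
Step 3 — must wait 20 days from 2019-02-26 (when Form R-1 is filed), so not before 2019-03-18; done 2019-03-20 — permitted.
Step 4 — must wait 30 days from 2019-03-25 (end of the 5-day objection period, which began when the auditor's consent is delivered on 2019-03-20), so not before 2019-04-24; done 2019-04-25, after the minimum wait.

Yes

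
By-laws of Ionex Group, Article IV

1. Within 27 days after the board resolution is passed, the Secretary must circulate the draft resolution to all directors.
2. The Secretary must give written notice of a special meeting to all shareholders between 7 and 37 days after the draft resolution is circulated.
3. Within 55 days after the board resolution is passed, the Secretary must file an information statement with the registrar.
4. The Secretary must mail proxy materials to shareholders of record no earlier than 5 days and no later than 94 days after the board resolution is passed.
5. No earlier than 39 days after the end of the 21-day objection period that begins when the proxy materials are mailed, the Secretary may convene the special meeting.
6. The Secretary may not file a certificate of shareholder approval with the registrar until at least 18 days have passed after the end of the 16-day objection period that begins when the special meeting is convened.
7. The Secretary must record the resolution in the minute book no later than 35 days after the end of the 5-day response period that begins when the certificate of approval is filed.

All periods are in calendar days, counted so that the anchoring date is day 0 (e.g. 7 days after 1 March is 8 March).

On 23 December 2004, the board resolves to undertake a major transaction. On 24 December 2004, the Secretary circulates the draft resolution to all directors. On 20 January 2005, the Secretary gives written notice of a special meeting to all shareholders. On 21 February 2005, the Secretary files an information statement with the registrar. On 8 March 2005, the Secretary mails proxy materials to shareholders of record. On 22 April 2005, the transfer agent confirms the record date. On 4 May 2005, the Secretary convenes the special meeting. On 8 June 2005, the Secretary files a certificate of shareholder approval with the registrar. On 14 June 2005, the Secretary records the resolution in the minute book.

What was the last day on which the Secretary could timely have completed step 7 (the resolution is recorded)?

The certificate of approval is filed on 8 June 2005; the 5-day response period therefore ends 13 June 2005, and step 7 runs from that date. 35 days after 13 June 2005 is 18 July 2005.

18 July 2005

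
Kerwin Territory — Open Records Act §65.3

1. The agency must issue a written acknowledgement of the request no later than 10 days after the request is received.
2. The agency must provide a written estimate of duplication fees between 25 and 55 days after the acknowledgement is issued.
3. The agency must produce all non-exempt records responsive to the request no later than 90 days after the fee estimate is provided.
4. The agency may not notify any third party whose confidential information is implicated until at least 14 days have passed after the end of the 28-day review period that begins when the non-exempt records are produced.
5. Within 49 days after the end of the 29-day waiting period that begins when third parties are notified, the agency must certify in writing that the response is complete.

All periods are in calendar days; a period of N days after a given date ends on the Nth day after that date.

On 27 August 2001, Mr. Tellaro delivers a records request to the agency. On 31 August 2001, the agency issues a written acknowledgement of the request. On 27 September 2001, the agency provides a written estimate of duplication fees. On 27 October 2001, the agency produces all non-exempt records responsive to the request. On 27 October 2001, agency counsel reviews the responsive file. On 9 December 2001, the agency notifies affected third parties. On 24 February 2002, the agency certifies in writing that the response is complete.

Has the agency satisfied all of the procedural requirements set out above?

Yes

Step 1 — counting 10 days from 27 August 2001 (when the request is received) gives a deadline of 6 September 2001; completed 31 August 2001, before the deadline.
Step 2 — 25 and 55 days from 31 August 2001 (when the acknowledgement is issued) are 25 September 2001 and 25 October 2001 respectively; done 27 September 2001, which is between those dates.
Step 3 — counting 90 days from 27 September 2001 (when the fee estimate is provided) gives a deadline of 26 December 2001; done 27 October 2001 — timely.
Step 4 — must wait 14 days from 24 November 2001 (end of the 28-day review period, which began when the non-exempt records are produced on 27 October 2001), so not before 8 December 2001; 9 December 2001 is on or after that date.
Step 5 — counting 49 days from 7 January 2002 (end of the 29-day waiting period, which began when third parties are notified on 9 December 2001) gives a deadline of 25 February 2002; done 24 February 2002 — timely.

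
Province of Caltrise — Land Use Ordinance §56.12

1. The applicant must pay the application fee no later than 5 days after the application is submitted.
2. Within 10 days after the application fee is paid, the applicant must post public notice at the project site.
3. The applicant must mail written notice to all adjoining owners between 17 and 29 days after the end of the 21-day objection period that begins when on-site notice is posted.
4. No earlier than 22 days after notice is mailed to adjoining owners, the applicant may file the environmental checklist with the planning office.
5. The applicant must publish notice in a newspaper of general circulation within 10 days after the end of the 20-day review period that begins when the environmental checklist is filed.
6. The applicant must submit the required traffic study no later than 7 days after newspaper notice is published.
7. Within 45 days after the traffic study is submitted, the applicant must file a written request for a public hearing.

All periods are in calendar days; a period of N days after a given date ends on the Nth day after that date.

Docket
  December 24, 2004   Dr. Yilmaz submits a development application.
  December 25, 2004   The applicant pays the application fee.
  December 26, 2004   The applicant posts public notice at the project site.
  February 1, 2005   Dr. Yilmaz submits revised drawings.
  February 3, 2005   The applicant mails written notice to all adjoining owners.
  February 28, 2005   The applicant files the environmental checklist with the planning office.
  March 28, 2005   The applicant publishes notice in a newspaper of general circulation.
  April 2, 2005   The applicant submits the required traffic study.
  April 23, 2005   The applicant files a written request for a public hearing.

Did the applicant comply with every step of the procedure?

Step 1 — counting 5 days from December 24, 2004 (when the application is submitted) gives a deadline of December 29, 2004; December 25, 2004 is within that limit.
Step 2 — counting 10 days from December 25, 2004 (when the application fee is paid) gives a deadline of January 4, 2005; done December 26, 2004 — timely.
Step 3 — 17 and 29 days from January 16, 2005 (end of the 21-day objection period, which began when on-site notice is posted on December 26, 2004) are February 2, 2005 and February 14, 2005 respectively; done February 3, 2005, which is between those dates.
Step 4 — must wait 22 days from February 3, 2005 (when notice is mailed to adjoining owners), so not before February 25, 2005; done February 28, 2005, after the minimum wait.
Step 5 — counting 10 days from March 20, 2005 (end of the 20-day review period, which began when the environmental checklist is filed on February 28, 2005) gives a deadline of March 30, 2005; done March 28, 2005 — timely.
Step 6 — counting 7 days from March 28, 2005 (when newspaper notice is published) gives a deadline of April 4, 2005; done April 2, 2005 — timely.
Step 7 — counting 45 days from April 2, 2005 (when the traffic study is submitted) gives a deadline of May 17, 2005; completed April 23, 2005, before the deadline.

Yes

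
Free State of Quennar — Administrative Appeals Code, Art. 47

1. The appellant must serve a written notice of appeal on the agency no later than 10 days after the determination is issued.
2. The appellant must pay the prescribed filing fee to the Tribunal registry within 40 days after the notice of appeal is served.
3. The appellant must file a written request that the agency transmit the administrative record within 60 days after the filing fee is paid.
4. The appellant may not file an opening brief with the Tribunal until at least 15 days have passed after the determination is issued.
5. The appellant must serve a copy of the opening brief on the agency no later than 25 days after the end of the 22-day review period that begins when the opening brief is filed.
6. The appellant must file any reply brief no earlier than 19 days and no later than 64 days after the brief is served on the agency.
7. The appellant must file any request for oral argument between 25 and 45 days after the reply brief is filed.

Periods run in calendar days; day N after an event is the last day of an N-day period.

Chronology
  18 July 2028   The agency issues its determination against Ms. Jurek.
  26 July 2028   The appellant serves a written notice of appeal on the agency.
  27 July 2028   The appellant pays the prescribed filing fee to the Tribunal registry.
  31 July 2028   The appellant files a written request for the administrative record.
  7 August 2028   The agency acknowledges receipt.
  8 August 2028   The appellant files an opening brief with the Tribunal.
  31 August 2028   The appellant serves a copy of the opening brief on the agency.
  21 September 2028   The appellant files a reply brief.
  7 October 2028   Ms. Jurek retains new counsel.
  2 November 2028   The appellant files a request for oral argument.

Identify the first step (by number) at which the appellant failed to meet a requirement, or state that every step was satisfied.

None — every step was satisfied

Step 1 — counting 10 days from 18 July 2028 (when the determination is issued) gives a deadline of 28 July 2028; completed 26 July 2028, before the deadline.
Step 2 — counting 40 days from 26 July 2028 (when the notice of appeal is served) gives a deadline of 4 September 2028; completed 27 July 2028, before the deadline.
Step 3 — counting 60 days from 27 July 2028 (when the filing fee is paid) gives a deadline of 25 September 2028; done 31 July 2028 — timely.
Step 4 — must wait 15 days from 18 July 2028 (when the determination is issued), so not before 2 August 2028; done 8 August 2028 — permitted.
Step 5 — counting 25 days from 30 August 2028 (end of the 22-day review period, which began when the opening brief is filed on 8 August 2028) gives a deadline of 24 September 2028; completed 31 August 2028, before the deadline.
Step 6 — 19 and 64 days from 31 August 2028 (when the brief is served on the agency) are 19 September 2028 and 3 November 2028 respectively; done 21 September 2028, which is between those dates.
Step 7 — 25 and 45 days from 21 September 2028 (when the reply brief is filed) are 16 October 2028 and 5 November 2028 respectively; done 2 November 2028, which is between those dates.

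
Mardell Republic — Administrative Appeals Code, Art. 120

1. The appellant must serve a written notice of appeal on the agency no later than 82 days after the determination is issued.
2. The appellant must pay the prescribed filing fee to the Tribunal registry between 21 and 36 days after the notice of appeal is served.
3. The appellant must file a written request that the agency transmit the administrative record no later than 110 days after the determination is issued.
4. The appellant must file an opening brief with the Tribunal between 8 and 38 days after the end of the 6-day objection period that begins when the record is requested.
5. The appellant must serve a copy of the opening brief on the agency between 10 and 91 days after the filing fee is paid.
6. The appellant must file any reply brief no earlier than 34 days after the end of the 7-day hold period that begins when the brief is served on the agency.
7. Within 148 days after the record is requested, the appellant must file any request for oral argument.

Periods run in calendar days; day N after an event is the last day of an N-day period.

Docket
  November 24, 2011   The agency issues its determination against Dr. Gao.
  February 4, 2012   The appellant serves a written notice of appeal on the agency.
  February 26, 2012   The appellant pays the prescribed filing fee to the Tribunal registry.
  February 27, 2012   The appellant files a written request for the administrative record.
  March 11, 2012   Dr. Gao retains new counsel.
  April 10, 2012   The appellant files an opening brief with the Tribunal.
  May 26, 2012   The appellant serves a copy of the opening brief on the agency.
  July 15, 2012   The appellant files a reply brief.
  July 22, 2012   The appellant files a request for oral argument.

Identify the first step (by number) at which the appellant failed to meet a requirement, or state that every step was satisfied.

None — every step was satisfied

Step 1: 82 days after November 24, 2011 (when the determination is issued) is February 14, 2012; February 4, 2012 is within that limit.
Step 2: the window is 21–36 days after February 4, 2012 (when the notice of appeal is served), so February 25, 2012 through March 11, 2012; done February 26, 2012, which is between those dates.
Step 3: 110 days after November 24, 2011 (when the determination is issued) is March 13, 2012; February 27, 2012 is within that limit.
Step 4: the window is 8–38 days after March 4, 2012 (end of the 6-day objection period, which began when the record is requested on February 27, 2012), so March 12, 2012 through April 11, 2012; done April 10, 2012, which is between those dates.
Step 5: the window is 10–91 days after February 26, 2012 (when the filing fee is paid), so March 7, 2012 through May 27, 2012; done May 26, 2012, which is between those dates.
Step 6: the earliest permitted date is 34 days after June 2, 2012 (end of the 7-day hold period, which began when the brief is served on the agency on May 26, 2012), i.e. July 6, 2012; July 15, 2012 is on or after that date.
Step 7: 148 days after February 27, 2012 (when the record is requested) is July 24, 2012; completed July 22, 2012, before the deadline.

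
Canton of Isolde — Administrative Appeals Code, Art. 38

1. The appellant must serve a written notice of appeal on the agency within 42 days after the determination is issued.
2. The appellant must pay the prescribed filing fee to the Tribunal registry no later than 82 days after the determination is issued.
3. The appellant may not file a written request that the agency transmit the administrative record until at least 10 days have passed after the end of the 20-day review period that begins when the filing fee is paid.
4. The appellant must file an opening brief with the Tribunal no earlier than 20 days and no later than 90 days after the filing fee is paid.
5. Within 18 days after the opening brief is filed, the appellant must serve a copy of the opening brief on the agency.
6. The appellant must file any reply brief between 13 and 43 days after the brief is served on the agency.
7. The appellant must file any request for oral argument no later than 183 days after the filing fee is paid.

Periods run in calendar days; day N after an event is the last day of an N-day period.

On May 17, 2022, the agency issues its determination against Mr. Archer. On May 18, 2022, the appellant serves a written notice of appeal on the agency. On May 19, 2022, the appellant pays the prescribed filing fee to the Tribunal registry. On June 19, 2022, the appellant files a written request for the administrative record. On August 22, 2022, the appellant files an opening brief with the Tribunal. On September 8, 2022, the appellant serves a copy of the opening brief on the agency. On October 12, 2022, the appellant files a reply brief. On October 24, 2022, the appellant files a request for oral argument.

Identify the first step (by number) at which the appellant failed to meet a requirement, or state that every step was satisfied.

(1) due by May 17, 2022 + 42 days = June 28, 2022; May 18, 2022 is within that limit.
(2) due by May 17, 2022 + 82 days = August 7, 2022; May 19, 2022 is within that limit.
(3) permitted from June 8, 2022 + 10 days = June 18, 2022 onward; done June 19, 2022, after the minimum wait.
(4) the permitted window runs from May 19, 2022 + 20 = June 8, 2022 to May 19, 2022 + 90 = August 17, 2022; done August 22, 2022 — 5 days after the window closed.
That is the first point of non-compliance.

Step 4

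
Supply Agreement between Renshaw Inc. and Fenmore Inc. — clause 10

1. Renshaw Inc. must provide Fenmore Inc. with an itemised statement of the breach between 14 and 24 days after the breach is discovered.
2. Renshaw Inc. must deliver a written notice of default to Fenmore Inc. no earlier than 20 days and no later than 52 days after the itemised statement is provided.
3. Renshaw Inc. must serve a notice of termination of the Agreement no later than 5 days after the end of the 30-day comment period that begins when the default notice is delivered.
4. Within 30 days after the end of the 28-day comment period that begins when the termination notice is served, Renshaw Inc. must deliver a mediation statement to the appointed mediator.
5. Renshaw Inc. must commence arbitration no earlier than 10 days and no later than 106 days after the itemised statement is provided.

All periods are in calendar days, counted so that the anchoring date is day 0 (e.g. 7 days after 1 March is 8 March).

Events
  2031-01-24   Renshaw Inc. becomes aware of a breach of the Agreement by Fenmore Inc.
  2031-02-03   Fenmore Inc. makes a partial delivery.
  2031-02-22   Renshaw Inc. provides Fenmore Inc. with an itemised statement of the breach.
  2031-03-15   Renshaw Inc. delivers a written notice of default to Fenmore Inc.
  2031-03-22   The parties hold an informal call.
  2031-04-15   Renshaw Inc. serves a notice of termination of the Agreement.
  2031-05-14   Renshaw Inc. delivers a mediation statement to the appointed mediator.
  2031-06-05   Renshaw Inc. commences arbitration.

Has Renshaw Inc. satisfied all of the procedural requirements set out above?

No

(1) the permitted window runs from 2031-01-24 + 14 = 2031-02-07 to 2031-01-24 + 24 = 2031-02-17; done 2031-02-22 — 5 days after the window closed.
That is the first point of non-compliance.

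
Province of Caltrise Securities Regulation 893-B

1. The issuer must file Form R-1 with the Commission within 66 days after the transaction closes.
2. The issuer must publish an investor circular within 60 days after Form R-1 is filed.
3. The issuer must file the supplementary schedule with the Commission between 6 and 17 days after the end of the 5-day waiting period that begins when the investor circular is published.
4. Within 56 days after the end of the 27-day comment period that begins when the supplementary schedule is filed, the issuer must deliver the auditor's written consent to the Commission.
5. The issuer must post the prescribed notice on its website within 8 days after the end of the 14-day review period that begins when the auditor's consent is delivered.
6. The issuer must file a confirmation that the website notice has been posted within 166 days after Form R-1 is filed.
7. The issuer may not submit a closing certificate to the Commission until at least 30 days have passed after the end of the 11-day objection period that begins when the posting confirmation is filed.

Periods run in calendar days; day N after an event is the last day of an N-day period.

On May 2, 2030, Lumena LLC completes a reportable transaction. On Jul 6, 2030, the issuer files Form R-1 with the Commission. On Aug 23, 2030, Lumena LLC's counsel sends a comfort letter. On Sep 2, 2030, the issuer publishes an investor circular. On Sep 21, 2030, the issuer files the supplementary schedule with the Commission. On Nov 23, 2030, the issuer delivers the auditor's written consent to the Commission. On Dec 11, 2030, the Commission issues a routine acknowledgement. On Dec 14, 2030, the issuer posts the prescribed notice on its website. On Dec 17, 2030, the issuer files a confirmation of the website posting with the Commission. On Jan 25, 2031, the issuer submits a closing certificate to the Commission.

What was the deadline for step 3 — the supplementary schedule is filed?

Sep 24, 2030

The investor circular is published on Sep 2, 2030; the 5-day waiting period therefore ends Sep 7, 2030, and step 3 runs from that date. The window is 6–17 days after Sep 7, 2030; it closes on Sep 24, 2030.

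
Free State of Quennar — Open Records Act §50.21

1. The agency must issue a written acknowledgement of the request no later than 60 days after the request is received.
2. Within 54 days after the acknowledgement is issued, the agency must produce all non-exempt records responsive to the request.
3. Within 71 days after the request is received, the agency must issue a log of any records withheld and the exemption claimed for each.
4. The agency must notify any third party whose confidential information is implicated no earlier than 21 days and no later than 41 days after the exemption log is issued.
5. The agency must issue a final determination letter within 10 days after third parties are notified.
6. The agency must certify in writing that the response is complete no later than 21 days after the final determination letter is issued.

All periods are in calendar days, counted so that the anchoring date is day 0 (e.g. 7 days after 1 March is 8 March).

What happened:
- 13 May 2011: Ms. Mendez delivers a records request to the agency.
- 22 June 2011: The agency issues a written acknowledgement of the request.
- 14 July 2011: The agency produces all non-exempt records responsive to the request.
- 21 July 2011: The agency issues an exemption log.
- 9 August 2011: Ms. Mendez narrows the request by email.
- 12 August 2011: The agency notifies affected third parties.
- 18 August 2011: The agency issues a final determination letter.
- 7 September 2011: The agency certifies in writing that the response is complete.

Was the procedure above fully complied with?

(1) due by 13 May 2011 + 60 days = 12 July 2011; completed 22 June 2011, before the deadline.
(2) due by 22 June 2011 + 54 days = 15 August 2011; 14 July 2011 is within that limit.
(3) due by 13 May 2011 + 71 days = 23 July 2011; completed 21 July 2011, before the deadline.
(4) the permitted window runs from 21 July 2011 + 21 = 11 August 2011 to 21 July 2011 + 41 = 31 August 2011; done 12 August 2011, which is between those dates.
(5) due by 12 August 2011 + 10 days = 22 August 2011; done 18 August 2011 — timely.
(6) due by 18 August 2011 + 21 days = 8 September 2011; 7 September 2011 is within that limit.

Yes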